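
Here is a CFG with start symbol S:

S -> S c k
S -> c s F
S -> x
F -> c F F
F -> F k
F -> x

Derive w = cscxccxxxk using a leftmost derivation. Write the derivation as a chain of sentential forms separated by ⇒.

S⇒csF⇒csFk⇒cscFFk⇒cscxFk⇒cscxcFFk⇒cscxccFFFk⇒cscxccxFFk⇒cscxccxxFk⇒cscxccxxxk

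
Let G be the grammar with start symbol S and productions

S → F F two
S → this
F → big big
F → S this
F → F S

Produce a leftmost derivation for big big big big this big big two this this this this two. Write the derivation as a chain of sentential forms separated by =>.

S => F F two => big big F two => big big F S two => big big F S S two => big big F S S S two => big big S this S S S two => big big F F two this S S S two => big big F S F two this S S S two => big big big big S F two this S S S two => big big big big this F two this S S S two => big big big big this big big two this S S S two => big big big big this big big two this this S S two => big big big big this big big two this this this S two => big big big big this big big two this this this this two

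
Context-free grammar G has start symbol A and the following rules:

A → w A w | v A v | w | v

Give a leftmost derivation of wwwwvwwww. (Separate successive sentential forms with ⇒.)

A⇒wAw⇒wwAww⇒wwwAwww⇒wwwwAwwww⇒wwwwvwwww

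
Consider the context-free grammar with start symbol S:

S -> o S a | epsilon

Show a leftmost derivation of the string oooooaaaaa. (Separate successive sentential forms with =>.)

S=>oSa=>ooSaa=>oooSaaa=>ooooSaaaa=>oooooSaaaaa=>oooooaaaaa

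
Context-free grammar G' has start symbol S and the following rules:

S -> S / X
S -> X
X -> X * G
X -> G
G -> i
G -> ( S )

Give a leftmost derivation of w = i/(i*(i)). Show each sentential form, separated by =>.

S => S/X => X/X => G/X => i/X => i/G => i/(S) => i/(X) => i/(X*G) => i/(G*G) => i/(i*G) => i/(i*(S)) => i/(i*(X)) => i/(i*(G)) => i/(i*(i))

S => S/X   [S -> S / X]
S/X => X/X   [S -> X]
X/X => G/X   [X -> G]
G/X => i/X   [G -> i]
i/X => i/G   [X -> G]
i/G => i/(S)   [G -> ( S )]
i/(S) => i/(X)   [S -> X]
i/(X) => i/(X*G)   [X -> X * G]
i/(X*G) => i/(G*G)   [X -> G]
i/(G*G) => i/(i*G)   [G -> i]
i/(i*G) => i/(i*(S))   [G -> ( S )]
i/(i*(S)) => i/(i*(X))   [S -> X]
i/(i*(X)) => i/(i*(G))   [X -> G]
i/(i*(G)) => i/(i*(i))   [G -> i]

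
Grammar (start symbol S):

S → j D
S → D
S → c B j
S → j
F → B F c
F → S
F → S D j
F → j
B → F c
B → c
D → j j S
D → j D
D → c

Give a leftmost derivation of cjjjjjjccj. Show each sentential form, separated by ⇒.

S ⇒ cBj ⇒ cFcj ⇒ cScj ⇒ cjDcj ⇒ cjjDcj ⇒ cjjjDcj ⇒ cjjjjDcj ⇒ cjjjjjDcj ⇒ cjjjjjjDcj ⇒ cjjjjjjccj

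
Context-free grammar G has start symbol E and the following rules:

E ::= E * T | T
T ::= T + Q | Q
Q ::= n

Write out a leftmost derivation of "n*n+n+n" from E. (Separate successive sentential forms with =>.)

E => E*T => T*T => Q*T => n*T => n*T+Q => n*T+Q+Q => n*Q+Q+Q => n*n+Q+Q => n*n+n+Q => n*n+n+n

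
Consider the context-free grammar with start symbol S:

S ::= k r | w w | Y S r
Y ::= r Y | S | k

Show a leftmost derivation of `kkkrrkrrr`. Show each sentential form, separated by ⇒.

S⇒YSr⇒kSr⇒kYSrr⇒kSSrr⇒kYSrSrr⇒kkSrSrr⇒kkkrrSrr⇒kkkrrkrrr

S ⇒ YSr   [S ::= Y S r]
YSr ⇒ kSr   [Y ::= k]
kSr ⇒ kYSrr   [S ::= Y S r]
kYSrr ⇒ kSSrr   [Y ::= S]
kSSrr ⇒ kYSrSrr   [S ::= Y S r]
kYSrSrr ⇒ kkSrSrr   [Y ::= k]
kkSrSrr ⇒ kkkrrSrr   [S ::= k r]
kkkrrSrr ⇒ kkkrrkrrr   [S ::= k r]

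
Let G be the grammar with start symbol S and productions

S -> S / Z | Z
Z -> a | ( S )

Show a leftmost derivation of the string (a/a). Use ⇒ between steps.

S ⇒ Z   [S -> Z]
Z ⇒ (S)   [Z -> ( S )]
(S) ⇒ (S/Z)   [S -> S / Z]
(S/Z) ⇒ (Z/Z)   [S -> Z]
(Z/Z) ⇒ (a/Z)   [Z -> a]
(a/Z) ⇒ (a/a)   [Z -> a]

S⇒Z⇒(S)⇒(S/Z)⇒(Z/Z)⇒(a/Z)⇒(a/a)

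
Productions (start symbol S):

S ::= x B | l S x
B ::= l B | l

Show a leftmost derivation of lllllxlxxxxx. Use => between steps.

S => lSx => llSxx => lllSxxx => llllSxxxx => lllllSxxxxx => lllllxBxxxxx => lllllxlxxxxx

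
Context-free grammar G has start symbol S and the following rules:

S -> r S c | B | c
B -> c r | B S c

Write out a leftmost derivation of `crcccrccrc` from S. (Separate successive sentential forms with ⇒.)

S⇒B⇒BSc⇒BScSc⇒BScScSc⇒crScScSc⇒crccScSc⇒crccBcSc⇒crcccrcSc⇒crcccrcBc⇒crcccrccrc

S ⇒ B   [S -> B]
B ⇒ BSc   [B -> B S c]
BSc ⇒ BScSc   [B -> B S c]
BScSc ⇒ BScScSc   [B -> B S c]
BScScSc ⇒ crScScSc   [B -> c r]
crScScSc ⇒ crccScSc   [S -> c]
crccScSc ⇒ crccBcSc   [S -> B]
crccBcSc ⇒ crcccrcSc   [B -> c r]
crcccrcSc ⇒ crcccrcBc   [S -> B]
crcccrcBc ⇒ crcccrccrc   [B -> c r]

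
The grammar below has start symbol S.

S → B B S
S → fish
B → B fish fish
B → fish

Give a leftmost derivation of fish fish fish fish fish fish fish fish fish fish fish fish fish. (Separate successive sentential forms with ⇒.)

S ⇒ B B S   [S → B B S]
B B S ⇒ B fish fish B S   [B → B fish fish]
B fish fish B S ⇒ B fish fish fish fish B S   [B → B fish fish]
B fish fish fish fish B S ⇒ B fish fish fish fish fish fish B S   [B → B fish fish]
B fish fish fish fish fish fish B S ⇒ B fish fish fish fish fish fish fish fish B S   [B → B fish fish]
B fish fish fish fish fish fish fish fish B S ⇒ B fish fish fish fish fish fish fish fish fish fish B S   [B → B fish fish]
B fish fish fish fish fish fish fish fish fish fish B S ⇒ fish fish fish fish fish fish fish fish fish fish fish B S   [B → fish]
fish fish fish fish fish fish fish fish fish fish fish B S ⇒ fish fish fish fish fish fish fish fish fish fish fish fish S   [B → fish]
fish fish fish fish fish fish fish fish fish fish fish fish S ⇒ fish fish fish fish fish fish fish fish fish fish fish fish fish   [S → fish]

S ⇒ B B S ⇒ B fish fish B S ⇒ B fish fish fish fish B S ⇒ B fish fish fish fish fish fish B S ⇒ B fish fish fish fish fish fish fish fish B S ⇒ B fish fish fish fish fish fish fish fish fish fish B S ⇒ fish fish fish fish fish fish fish fish fish fish fish B S ⇒ fish fish fish fish fish fish fish fish fish fish fish fish S ⇒ fish fish fish fish fish fish fish fish fish fish fish fish fish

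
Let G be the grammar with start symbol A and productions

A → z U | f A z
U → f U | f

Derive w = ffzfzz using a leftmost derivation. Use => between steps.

A => fAz => ffAzz => ffzUzz => ffzfzz

A => fAz   [A → f A z]
fAz => ffAzz   [A → f A z]
ffAzz => ffzUzz   [A → z U]
ffzUzz => ffzfzz   [U → f]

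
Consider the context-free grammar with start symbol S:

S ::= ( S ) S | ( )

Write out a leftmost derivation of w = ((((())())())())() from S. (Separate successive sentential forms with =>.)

S=>(S)S=>((S)S)S=>(((S)S)S)S=>((((S)S)S)S)S=>((((())S)S)S)S=>((((())())S)S)S=>((((())())())S)S=>((((())())())())S=>((((())())())())()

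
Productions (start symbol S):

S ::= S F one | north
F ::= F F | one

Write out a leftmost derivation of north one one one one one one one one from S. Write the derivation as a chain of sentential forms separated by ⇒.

S ⇒ S F one   [S ::= S F one]
S F one ⇒ S F one F one   [S ::= S F one]
S F one F one ⇒ S F one F one F one   [S ::= S F one]
S F one F one F one ⇒ S F one F one F one F one   [S ::= S F one]
S F one F one F one F one ⇒ north F one F one F one F one   [S ::= north]
north F one F one F one F one ⇒ north one one F one F one F one   [F ::= one]
north one one F one F one F one ⇒ north one one one one F one F one   [F ::= one]
north one one one one F one F one ⇒ north one one one one one one F one   [F ::= one]
north one one one one one one F one ⇒ north one one one one one one one one   [F ::= one]

S ⇒ S F one ⇒ S F one F one ⇒ S F one F one F one ⇒ S F one F one F one F one ⇒ north F one F one F one F one ⇒ north one one F one F one F one ⇒ north one one one one F one F one ⇒ north one one one one one one F one ⇒ north one one one one one one one one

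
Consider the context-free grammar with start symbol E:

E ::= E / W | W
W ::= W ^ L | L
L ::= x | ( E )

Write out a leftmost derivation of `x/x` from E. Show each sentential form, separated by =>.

E => E/W   [E ::= E / W]
E/W => W/W   [E ::= W]
W/W => L/W   [W ::= L]
L/W => x/W   [L ::= x]
x/W => x/L   [W ::= L]
x/L => x/x   [L ::= x]

E=>E/W=>W/W=>L/W=>x/W=>x/L=>x/x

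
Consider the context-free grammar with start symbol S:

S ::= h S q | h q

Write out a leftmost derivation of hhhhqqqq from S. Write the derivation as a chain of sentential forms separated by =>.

S => hSq => hhSqq => hhhSqqq => hhhhqqqq

S => hSq   [S ::= h S q]
hSq => hhSqq   [S ::= h S q]
hhSqq => hhhSqqq   [S ::= h S q]
hhhSqqq => hhhhqqqq   [S ::= h q]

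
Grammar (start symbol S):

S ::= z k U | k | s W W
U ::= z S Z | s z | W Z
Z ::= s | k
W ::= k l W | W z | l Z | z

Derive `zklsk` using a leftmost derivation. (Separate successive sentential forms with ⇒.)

S ⇒ zkU ⇒ zkWZ ⇒ zklZZ ⇒ zklsZ ⇒ zklsk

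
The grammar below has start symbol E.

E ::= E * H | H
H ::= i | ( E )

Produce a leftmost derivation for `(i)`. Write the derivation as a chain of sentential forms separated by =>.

E => H => (E) => (H) => (i)

E => H   [E ::= H]
H => (E)   [H ::= ( E )]
(E) => (H)   [E ::= H]
(H) => (i)   [H ::= i]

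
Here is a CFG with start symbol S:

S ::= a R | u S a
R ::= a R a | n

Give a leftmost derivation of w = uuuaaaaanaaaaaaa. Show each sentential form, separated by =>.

S=>uSa=>uuSaa=>uuuSaaa=>uuuaRaaa=>uuuaaRaaaa=>uuuaaaRaaaaa=>uuuaaaaRaaaaaa=>uuuaaaaaRaaaaaaa=>uuuaaaaanaaaaaaa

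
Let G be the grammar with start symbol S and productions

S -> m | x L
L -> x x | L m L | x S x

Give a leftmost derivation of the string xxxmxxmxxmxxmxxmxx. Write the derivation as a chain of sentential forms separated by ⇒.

S ⇒ xL ⇒ xLmL ⇒ xLmLmL ⇒ xLmLmLmL ⇒ xLmLmLmLmL ⇒ xLmLmLmLmLmL ⇒ xxxmLmLmLmLmL ⇒ xxxmxxmLmLmLmL ⇒ xxxmxxmxxmLmLmL ⇒ xxxmxxmxxmxxmLmL ⇒ xxxmxxmxxmxxmxxmL ⇒ xxxmxxmxxmxxmxxmxx

S ⇒ xL   [S -> x L]
xL ⇒ xLmL   [L -> L m L]
xLmL ⇒ xLmLmL   [L -> L m L]
xLmLmL ⇒ xLmLmLmL   [L -> L m L]
xLmLmLmL ⇒ xLmLmLmLmL   [L -> L m L]
xLmLmLmLmL ⇒ xLmLmLmLmLmL   [L -> L m L]
xLmLmLmLmLmL ⇒ xxxmLmLmLmLmL   [L -> x x]
xxxmLmLmLmLmL ⇒ xxxmxxmLmLmLmL   [L -> x x]
xxxmxxmLmLmLmL ⇒ xxxmxxmxxmLmLmL   [L -> x x]
xxxmxxmxxmLmLmL ⇒ xxxmxxmxxmxxmLmL   [L -> x x]
xxxmxxmxxmxxmLmL ⇒ xxxmxxmxxmxxmxxmL   [L -> x x]
xxxmxxmxxmxxmxxmL ⇒ xxxmxxmxxmxxmxxmxx   [L -> x x]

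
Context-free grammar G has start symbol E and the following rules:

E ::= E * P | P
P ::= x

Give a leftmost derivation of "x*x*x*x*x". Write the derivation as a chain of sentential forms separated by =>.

E => E*P   [E ::= E * P]
E*P => E*P*P   [E ::= E * P]
E*P*P => E*P*P*P   [E ::= E * P]
E*P*P*P => E*P*P*P*P   [E ::= E * P]
E*P*P*P*P => P*P*P*P*P   [E ::= P]
P*P*P*P*P => x*P*P*P*P   [P ::= x]
x*P*P*P*P => x*x*P*P*P   [P ::= x]
x*x*P*P*P => x*x*x*P*P   [P ::= x]
x*x*x*P*P => x*x*x*x*P   [P ::= x]
x*x*x*x*P => x*x*x*x*x   [P ::= x]

E => E*P => E*P*P => E*P*P*P => E*P*P*P*P => P*P*P*P*P => x*P*P*P*P => x*x*P*P*P => x*x*x*P*P => x*x*x*x*P => x*x*x*x*x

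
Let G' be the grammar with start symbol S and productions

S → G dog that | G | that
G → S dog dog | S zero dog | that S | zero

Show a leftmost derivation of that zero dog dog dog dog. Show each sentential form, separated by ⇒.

S ⇒ G ⇒ S dog dog ⇒ G dog dog ⇒ S dog dog dog dog ⇒ G dog dog dog dog ⇒ that S dog dog dog dog ⇒ that G dog dog dog dog ⇒ that zero dog dog dog dog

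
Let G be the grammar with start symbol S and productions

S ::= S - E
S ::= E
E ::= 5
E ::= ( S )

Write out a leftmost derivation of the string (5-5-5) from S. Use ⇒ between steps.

S ⇒ E   [S ::= E]
E ⇒ (S)   [E ::= ( S )]
(S) ⇒ (S-E)   [S ::= S - E]
(S-E) ⇒ (S-E-E)   [S ::= S - E]
(S-E-E) ⇒ (E-E-E)   [S ::= E]
(E-E-E) ⇒ (5-E-E)   [E ::= 5]
(5-E-E) ⇒ (5-5-E)   [E ::= 5]
(5-5-E) ⇒ (5-5-5)   [E ::= 5]

S ⇒ E ⇒ (S) ⇒ (S-E) ⇒ (S-E-E) ⇒ (E-E-E) ⇒ (5-E-E) ⇒ (5-5-E) ⇒ (5-5-5)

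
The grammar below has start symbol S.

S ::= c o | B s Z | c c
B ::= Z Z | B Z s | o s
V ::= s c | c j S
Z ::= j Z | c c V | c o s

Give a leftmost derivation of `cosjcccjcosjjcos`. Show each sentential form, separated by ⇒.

S ⇒ BsZ ⇒ ZZsZ ⇒ cosZsZ ⇒ cosjZsZ ⇒ cosjccVsZ ⇒ cosjcccjSsZ ⇒ cosjcccjcosZ ⇒ cosjcccjcosjZ ⇒ cosjcccjcosjjZ ⇒ cosjcccjcosjjcos

S ⇒ BsZ   [S ::= B s Z]
BsZ ⇒ ZZsZ   [B ::= Z Z]
ZZsZ ⇒ cosZsZ   [Z ::= c o s]
cosZsZ ⇒ cosjZsZ   [Z ::= j Z]
cosjZsZ ⇒ cosjccVsZ   [Z ::= c c V]
cosjccVsZ ⇒ cosjcccjSsZ   [V ::= c j S]
cosjcccjSsZ ⇒ cosjcccjcosZ   [S ::= c o]
cosjcccjcosZ ⇒ cosjcccjcosjZ   [Z ::= j Z]
cosjcccjcosjZ ⇒ cosjcccjcosjjZ   [Z ::= j Z]
cosjcccjcosjjZ ⇒ cosjcccjcosjjcos   [Z ::= c o s]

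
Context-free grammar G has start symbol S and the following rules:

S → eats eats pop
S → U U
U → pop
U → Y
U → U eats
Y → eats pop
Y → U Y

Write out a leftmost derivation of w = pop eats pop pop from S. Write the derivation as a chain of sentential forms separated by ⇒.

S ⇒ U U ⇒ Y U ⇒ U Y U ⇒ pop Y U ⇒ pop eats pop U ⇒ pop eats pop pop

S ⇒ U U   [S → U U]
U U ⇒ Y U   [U → Y]
Y U ⇒ U Y U   [Y → U Y]
U Y U ⇒ pop Y U   [U → pop]
pop Y U ⇒ pop eats pop U   [Y → eats pop]
pop eats pop U ⇒ pop eats pop pop   [U → pop]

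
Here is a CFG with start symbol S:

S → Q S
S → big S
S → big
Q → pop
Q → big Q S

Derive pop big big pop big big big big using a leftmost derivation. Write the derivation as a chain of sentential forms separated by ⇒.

S ⇒ Q S   [S → Q S]
Q S ⇒ pop S   [Q → pop]
pop S ⇒ pop Q S   [S → Q S]
pop Q S ⇒ pop big Q S S   [Q → big Q S]
pop big Q S S ⇒ pop big big Q S S S   [Q → big Q S]
pop big big Q S S S ⇒ pop big big pop S S S   [Q → pop]
pop big big pop S S S ⇒ pop big big pop big S S S   [S → big S]
pop big big pop big S S S ⇒ pop big big pop big big S S   [S → big]
pop big big pop big big S S ⇒ pop big big pop big big big S   [S → big]
pop big big pop big big big S ⇒ pop big big pop big big big big   [S → big]

S ⇒ Q S ⇒ pop S ⇒ pop Q S ⇒ pop big Q S S ⇒ pop big big Q S S S ⇒ pop big big pop S S S ⇒ pop big big pop big S S S ⇒ pop big big pop big big S S ⇒ pop big big pop big big big S ⇒ pop big big pop big big big big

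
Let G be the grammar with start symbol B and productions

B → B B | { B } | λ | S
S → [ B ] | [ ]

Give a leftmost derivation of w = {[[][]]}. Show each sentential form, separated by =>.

B => {B} => {S} => {[B]} => {[BB]} => {[SB]} => {[[]B]} => {[[]S]} => {[[][B]]} => {[[][]]}

B => {B}   [B → { B }]
{B} => {S}   [B → S]
{S} => {[B]}   [S → [ B ]]
{[B]} => {[BB]}   [B → B B]
{[BB]} => {[SB]}   [B → S]
{[SB]} => {[[]B]}   [S → [ ]]
{[[]B]} => {[[]S]}   [B → S]
{[[]S]} => {[[][B]]}   [S → [ B ]]
{[[][B]]} => {[[][]]}   [B → λ]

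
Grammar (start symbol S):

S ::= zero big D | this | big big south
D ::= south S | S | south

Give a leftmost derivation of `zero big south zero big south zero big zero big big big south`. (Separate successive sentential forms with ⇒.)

S ⇒ zero big D ⇒ zero big south S ⇒ zero big south zero big D ⇒ zero big south zero big south S ⇒ zero big south zero big south zero big D ⇒ zero big south zero big south zero big S ⇒ zero big south zero big south zero big zero big D ⇒ zero big south zero big south zero big zero big S ⇒ zero big south zero big south zero big zero big big big south

S ⇒ zero big D   [S ::= zero big D]
zero big D ⇒ zero big south S   [D ::= south S]
zero big south S ⇒ zero big south zero big D   [S ::= zero big D]
zero big south zero big D ⇒ zero big south zero big south S   [D ::= south S]
zero big south zero big south S ⇒ zero big south zero big south zero big D   [S ::= zero big D]
zero big south zero big south zero big D ⇒ zero big south zero big south zero big S   [D ::= S]
zero big south zero big south zero big S ⇒ zero big south zero big south zero big zero big D   [S ::= zero big D]
zero big south zero big south zero big zero big D ⇒ zero big south zero big south zero big zero big S   [D ::= S]
zero big south zero big south zero big zero big S ⇒ zero big south zero big south zero big zero big big big south   [S ::= big big south]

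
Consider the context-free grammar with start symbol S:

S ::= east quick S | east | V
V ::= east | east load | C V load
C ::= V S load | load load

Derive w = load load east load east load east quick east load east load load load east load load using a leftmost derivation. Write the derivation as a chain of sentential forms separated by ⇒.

S ⇒ V ⇒ C V load ⇒ V S load V load ⇒ C V load S load V load ⇒ load load V load S load V load ⇒ load load east load S load V load ⇒ load load east load V load V load ⇒ load load east load C V load load V load ⇒ load load east load V S load V load load V load ⇒ load load east load east load S load V load load V load ⇒ load load east load east load east quick S load V load load V load ⇒ load load east load east load east quick east load V load load V load ⇒ load load east load east load east quick east load east load load load V load ⇒ load load east load east load east quick east load east load load load east load load

S ⇒ V   [S ::= V]
V ⇒ C V load   [V ::= C V load]
C V load ⇒ V S load V load   [C ::= V S load]
V S load V load ⇒ C V load S load V load   [V ::= C V load]
C V load S load V load ⇒ load load V load S load V load   [C ::= load load]
load load V load S load V load ⇒ load load east load S load V load   [V ::= east]
load load east load S load V load ⇒ load load east load V load V load   [S ::= V]
load load east load V load V load ⇒ load load east load C V load load V load   [V ::= C V load]
load load east load C V load load V load ⇒ load load east load V S load V load load V load   [C ::= V S load]
load load east load V S load V load load V load ⇒ load load east load east load S load V load load V load   [V ::= east load]
load load east load east load S load V load load V load ⇒ load load east load east load east quick S load V load load V load   [S ::= east quick S]
load load east load east load east quick S load V load load V load ⇒ load load east load east load east quick east load V load load V load   [S ::= east]
load load east load east load east quick east load V load load V load ⇒ load load east load east load east quick east load east load load load V load   [V ::= east load]
load load east load east load east quick east load east load load load V load ⇒ load load east load east load east quick east load east load load load east load load   [V ::= east load]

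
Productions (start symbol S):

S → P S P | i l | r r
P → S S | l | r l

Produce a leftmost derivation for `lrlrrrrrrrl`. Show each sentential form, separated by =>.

S=>PSP=>lSP=>lPSPP=>lrlSPP=>lrlrrPP=>lrlrrSSP=>lrlrrrrSP=>lrlrrrrrrP=>lrlrrrrrrrl

S => PSP   [S → P S P]
PSP => lSP   [P → l]
lSP => lPSPP   [S → P S P]
lPSPP => lrlSPP   [P → r l]
lrlSPP => lrlrrPP   [S → r r]
lrlrrPP => lrlrrSSP   [P → S S]
lrlrrSSP => lrlrrrrSP   [S → r r]
lrlrrrrSP => lrlrrrrrrP   [S → r r]
lrlrrrrrrP => lrlrrrrrrrl   [P → r l]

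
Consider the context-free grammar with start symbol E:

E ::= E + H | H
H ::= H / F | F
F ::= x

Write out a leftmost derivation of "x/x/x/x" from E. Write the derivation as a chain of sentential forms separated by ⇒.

E ⇒ H   [E ::= H]
H ⇒ H/F   [H ::= H / F]
H/F ⇒ H/F/F   [H ::= H / F]
H/F/F ⇒ H/F/F/F   [H ::= H / F]
H/F/F/F ⇒ F/F/F/F   [H ::= F]
F/F/F/F ⇒ x/F/F/F   [F ::= x]
x/F/F/F ⇒ x/x/F/F   [F ::= x]
x/x/F/F ⇒ x/x/x/F   [F ::= x]
x/x/x/F ⇒ x/x/x/x   [F ::= x]

E⇒H⇒H/F⇒H/F/F⇒H/F/F/F⇒F/F/F/F⇒x/F/F/F⇒x/x/F/F⇒x/x/x/F⇒x/x/x/x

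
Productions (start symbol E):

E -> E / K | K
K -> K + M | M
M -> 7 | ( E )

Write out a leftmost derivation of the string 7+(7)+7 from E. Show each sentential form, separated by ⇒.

E ⇒ K ⇒ K+M ⇒ K+M+M ⇒ M+M+M ⇒ 7+M+M ⇒ 7+(E)+M ⇒ 7+(K)+M ⇒ 7+(M)+M ⇒ 7+(7)+M ⇒ 7+(7)+7

E ⇒ K   [E -> K]
K ⇒ K+M   [K -> K + M]
K+M ⇒ K+M+M   [K -> K + M]
K+M+M ⇒ M+M+M   [K -> M]
M+M+M ⇒ 7+M+M   [M -> 7]
7+M+M ⇒ 7+(E)+M   [M -> ( E )]
7+(E)+M ⇒ 7+(K)+M   [E -> K]
7+(K)+M ⇒ 7+(M)+M   [K -> M]
7+(M)+M ⇒ 7+(7)+M   [M -> 7]
7+(7)+M ⇒ 7+(7)+7   [M -> 7]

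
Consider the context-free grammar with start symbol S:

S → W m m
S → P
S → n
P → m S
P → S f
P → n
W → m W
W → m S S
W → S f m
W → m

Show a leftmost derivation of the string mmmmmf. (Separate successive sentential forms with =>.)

S=>P=>mS=>mP=>mmS=>mmP=>mmSf=>mmWmmf=>mmmmmf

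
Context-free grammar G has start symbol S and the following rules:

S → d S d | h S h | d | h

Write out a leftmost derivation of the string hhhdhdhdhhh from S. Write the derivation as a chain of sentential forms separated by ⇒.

S ⇒ hSh ⇒ hhShh ⇒ hhhShhh ⇒ hhhdSdhhh ⇒ hhhdhShdhhh ⇒ hhhdhdhdhhh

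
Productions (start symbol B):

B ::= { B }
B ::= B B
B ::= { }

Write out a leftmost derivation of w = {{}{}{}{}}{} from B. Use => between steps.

B=>BB=>{B}B=>{BB}B=>{BBB}B=>{BBBB}B=>{{}BBB}B=>{{}{}BB}B=>{{}{}{}B}B=>{{}{}{}{}}B=>{{}{}{}{}}{}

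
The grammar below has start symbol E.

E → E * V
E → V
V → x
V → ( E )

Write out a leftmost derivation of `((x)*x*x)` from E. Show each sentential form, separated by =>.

E => V => (E) => (E*V) => (E*V*V) => (V*V*V) => ((E)*V*V) => ((V)*V*V) => ((x)*V*V) => ((x)*x*V) => ((x)*x*x)

E => V   [E → V]
V => (E)   [V → ( E )]
(E) => (E*V)   [E → E * V]
(E*V) => (E*V*V)   [E → E * V]
(E*V*V) => (V*V*V)   [E → V]
(V*V*V) => ((E)*V*V)   [V → ( E )]
((E)*V*V) => ((V)*V*V)   [E → V]
((V)*V*V) => ((x)*V*V)   [V → x]
((x)*V*V) => ((x)*x*V)   [V → x]
((x)*x*V) => ((x)*x*x)   [V → x]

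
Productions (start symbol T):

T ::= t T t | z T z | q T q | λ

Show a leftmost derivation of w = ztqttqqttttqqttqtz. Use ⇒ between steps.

T ⇒ zTz   [T ::= z T z]
zTz ⇒ ztTtz   [T ::= t T t]
ztTtz ⇒ ztqTqtz   [T ::= q T q]
ztqTqtz ⇒ ztqtTtqtz   [T ::= t T t]
ztqtTtqtz ⇒ ztqttTttqtz   [T ::= t T t]
ztqttTttqtz ⇒ ztqttqTqttqtz   [T ::= q T q]
ztqttqTqttqtz ⇒ ztqttqqTqqttqtz   [T ::= q T q]
ztqttqqTqqttqtz ⇒ ztqttqqtTtqqttqtz   [T ::= t T t]
ztqttqqtTtqqttqtz ⇒ ztqttqqttTttqqttqtz   [T ::= t T t]
ztqttqqttTttqqttqtz ⇒ ztqttqqttttqqttqtz   [T ::= λ]

T ⇒ zTz ⇒ ztTtz ⇒ ztqTqtz ⇒ ztqtTtqtz ⇒ ztqttTttqtz ⇒ ztqttqTqttqtz ⇒ ztqttqqTqqttqtz ⇒ ztqttqqtTtqqttqtz ⇒ ztqttqqttTttqqttqtz ⇒ ztqttqqttttqqttqtz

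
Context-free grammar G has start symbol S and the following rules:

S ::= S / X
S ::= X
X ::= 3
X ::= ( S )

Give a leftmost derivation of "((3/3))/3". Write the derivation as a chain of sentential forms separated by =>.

S => S/X   [S ::= S / X]
S/X => X/X   [S ::= X]
X/X => (S)/X   [X ::= ( S )]
(S)/X => (X)/X   [S ::= X]
(X)/X => ((S))/X   [X ::= ( S )]
((S))/X => ((S/X))/X   [S ::= S / X]
((S/X))/X => ((X/X))/X   [S ::= X]
((X/X))/X => ((3/X))/X   [X ::= 3]
((3/X))/X => ((3/3))/X   [X ::= 3]
((3/3))/X => ((3/3))/3   [X ::= 3]

S => S/X => X/X => (S)/X => (X)/X => ((S))/X => ((S/X))/X => ((X/X))/X => ((3/X))/X => ((3/3))/X => ((3/3))/3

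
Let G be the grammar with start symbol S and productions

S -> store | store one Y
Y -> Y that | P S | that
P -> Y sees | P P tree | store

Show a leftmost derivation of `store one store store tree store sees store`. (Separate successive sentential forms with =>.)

S => store one Y => store one P S => store one Y sees S => store one P S sees S => store one P P tree S sees S => store one store P tree S sees S => store one store store tree S sees S => store one store store tree store sees S => store one store store tree store sees store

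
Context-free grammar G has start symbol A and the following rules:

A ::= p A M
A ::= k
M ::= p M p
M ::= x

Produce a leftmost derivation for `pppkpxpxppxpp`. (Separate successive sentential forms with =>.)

A=>pAM=>ppAMM=>pppAMMM=>pppkMMM=>pppkpMpMM=>pppkpxpMM=>pppkpxpxM=>pppkpxpxpMp=>pppkpxpxppMpp=>pppkpxpxppxpp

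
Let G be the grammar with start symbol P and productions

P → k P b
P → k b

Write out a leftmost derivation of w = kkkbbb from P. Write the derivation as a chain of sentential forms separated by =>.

P=>kPb=>kkPbb=>kkkbbb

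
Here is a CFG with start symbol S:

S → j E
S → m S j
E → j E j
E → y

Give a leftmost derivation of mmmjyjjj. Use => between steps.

S => mSj => mmSjj => mmmSjjj => mmmjEjjj => mmmjyjjj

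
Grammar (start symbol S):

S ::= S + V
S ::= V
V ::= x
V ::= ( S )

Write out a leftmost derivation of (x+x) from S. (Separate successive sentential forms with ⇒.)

S ⇒ V   [S ::= V]
V ⇒ (S)   [V ::= ( S )]
(S) ⇒ (S+V)   [S ::= S + V]
(S+V) ⇒ (V+V)   [S ::= V]
(V+V) ⇒ (x+V)   [V ::= x]
(x+V) ⇒ (x+x)   [V ::= x]

S⇒V⇒(S)⇒(S+V)⇒(V+V)⇒(x+V)⇒(x+x)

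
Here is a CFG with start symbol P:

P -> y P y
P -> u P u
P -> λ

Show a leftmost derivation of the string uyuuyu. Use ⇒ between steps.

P⇒uPu⇒uyPyu⇒uyuPuyu⇒uyuuyu

P ⇒ uPu   [P -> u P u]
uPu ⇒ uyPyu   [P -> y P y]
uyPyu ⇒ uyuPuyu   [P -> u P u]
uyuPuyu ⇒ uyuuyu   [P -> λ]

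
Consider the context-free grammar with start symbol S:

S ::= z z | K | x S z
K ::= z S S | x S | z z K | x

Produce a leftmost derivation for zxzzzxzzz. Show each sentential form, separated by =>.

S=>K=>zSS=>zxSzS=>zxKzS=>zxzSSzS=>zxzzzSzS=>zxzzzKzS=>zxzzzxzS=>zxzzzxzzz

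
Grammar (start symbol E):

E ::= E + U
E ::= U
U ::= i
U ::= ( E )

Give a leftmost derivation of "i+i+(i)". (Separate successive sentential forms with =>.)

E => E+U => E+U+U => U+U+U => i+U+U => i+i+U => i+i+(E) => i+i+(U) => i+i+(i)

E => E+U   [E ::= E + U]
E+U => E+U+U   [E ::= E + U]
E+U+U => U+U+U   [E ::= U]
U+U+U => i+U+U   [U ::= i]
i+U+U => i+i+U   [U ::= i]
i+i+U => i+i+(E)   [U ::= ( E )]
i+i+(E) => i+i+(U)   [E ::= U]
i+i+(U) => i+i+(i)   [U ::= i]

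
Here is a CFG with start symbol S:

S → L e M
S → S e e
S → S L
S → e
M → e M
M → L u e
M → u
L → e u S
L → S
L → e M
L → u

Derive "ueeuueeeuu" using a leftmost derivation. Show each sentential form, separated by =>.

S=>SL=>SLL=>SeeLL=>LeMeeLL=>ueMeeLL=>ueeMeeLL=>ueeLueeeLL=>ueeuueeeLL=>ueeuueeeuL=>ueeuueeeuu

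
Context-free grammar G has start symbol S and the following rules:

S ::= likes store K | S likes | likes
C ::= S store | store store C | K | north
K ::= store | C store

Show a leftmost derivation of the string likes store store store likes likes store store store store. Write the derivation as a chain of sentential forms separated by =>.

S => likes store K => likes store C store => likes store K store => likes store C store store => likes store store store C store store => likes store store store K store store => likes store store store C store store store => likes store store store S store store store store => likes store store store S likes store store store store => likes store store store likes likes store store store store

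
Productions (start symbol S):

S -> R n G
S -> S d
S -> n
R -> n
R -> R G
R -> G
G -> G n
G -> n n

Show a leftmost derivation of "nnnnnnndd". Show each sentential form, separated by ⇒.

S ⇒ Sd   [S -> S d]
Sd ⇒ Sdd   [S -> S d]
Sdd ⇒ RnGdd   [S -> R n G]
RnGdd ⇒ GnGdd   [R -> G]
GnGdd ⇒ nnnGdd   [G -> n n]
nnnGdd ⇒ nnnGndd   [G -> G n]
nnnGndd ⇒ nnnGnndd   [G -> G n]
nnnGnndd ⇒ nnnnnnndd   [G -> n n]

S⇒Sd⇒Sdd⇒RnGdd⇒GnGdd⇒nnnGdd⇒nnnGndd⇒nnnGnndd⇒nnnnnnndd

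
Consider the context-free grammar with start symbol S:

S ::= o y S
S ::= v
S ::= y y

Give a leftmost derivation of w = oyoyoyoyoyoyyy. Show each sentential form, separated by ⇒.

S⇒oyS⇒oyoyS⇒oyoyoyS⇒oyoyoyoyS⇒oyoyoyoyoyS⇒oyoyoyoyoyoyS⇒oyoyoyoyoyoyyy

S ⇒ oyS   [S ::= o y S]
oyS ⇒ oyoyS   [S ::= o y S]
oyoyS ⇒ oyoyoyS   [S ::= o y S]
oyoyoyS ⇒ oyoyoyoyS   [S ::= o y S]
oyoyoyoyS ⇒ oyoyoyoyoyS   [S ::= o y S]
oyoyoyoyoyS ⇒ oyoyoyoyoyoyS   [S ::= o y S]
oyoyoyoyoyoyS ⇒ oyoyoyoyoyoyyy   [S ::= y y]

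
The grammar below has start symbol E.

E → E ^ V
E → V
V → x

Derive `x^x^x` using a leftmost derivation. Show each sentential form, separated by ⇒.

E ⇒ E^V ⇒ E^V^V ⇒ V^V^V ⇒ x^V^V ⇒ x^x^V ⇒ x^x^x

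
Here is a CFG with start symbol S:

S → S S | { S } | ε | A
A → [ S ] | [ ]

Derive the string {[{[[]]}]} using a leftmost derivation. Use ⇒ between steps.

S⇒{S}⇒{A}⇒{[S]}⇒{[{S}]}⇒{[{A}]}⇒{[{[S]}]}⇒{[{[A]}]}⇒{[{[[S]]}]}⇒{[{[[]]}]}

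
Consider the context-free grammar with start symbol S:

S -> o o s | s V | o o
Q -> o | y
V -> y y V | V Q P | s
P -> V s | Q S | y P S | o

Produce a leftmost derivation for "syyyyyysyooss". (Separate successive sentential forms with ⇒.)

S ⇒ sV ⇒ sVQP ⇒ syyVQP ⇒ syyVQPQP ⇒ syyyyVQPQP ⇒ syyyyyyVQPQP ⇒ syyyyyysQPQP ⇒ syyyyyysyPQP ⇒ syyyyyysyoQP ⇒ syyyyyysyooP ⇒ syyyyyysyooVs ⇒ syyyyyysyooss

S ⇒ sV   [S -> s V]
sV ⇒ sVQP   [V -> V Q P]
sVQP ⇒ syyVQP   [V -> y y V]
syyVQP ⇒ syyVQPQP   [V -> V Q P]
syyVQPQP ⇒ syyyyVQPQP   [V -> y y V]
syyyyVQPQP ⇒ syyyyyyVQPQP   [V -> y y V]
syyyyyyVQPQP ⇒ syyyyyysQPQP   [V -> s]
syyyyyysQPQP ⇒ syyyyyysyPQP   [Q -> y]
syyyyyysyPQP ⇒ syyyyyysyoQP   [P -> o]
syyyyyysyoQP ⇒ syyyyyysyooP   [Q -> o]
syyyyyysyooP ⇒ syyyyyysyooVs   [P -> V s]
syyyyyysyooVs ⇒ syyyyyysyooss   [V -> s]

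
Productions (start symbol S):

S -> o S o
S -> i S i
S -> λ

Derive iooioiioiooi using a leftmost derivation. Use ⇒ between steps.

S⇒iSi⇒ioSoi⇒iooSooi⇒iooiSiooi⇒iooioSoiooi⇒iooioiSioiooi⇒iooioiioiooi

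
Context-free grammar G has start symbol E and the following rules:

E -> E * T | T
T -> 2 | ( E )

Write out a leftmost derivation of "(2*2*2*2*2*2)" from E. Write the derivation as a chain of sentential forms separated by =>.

E => T => (E) => (E*T) => (E*T*T) => (E*T*T*T) => (E*T*T*T*T) => (E*T*T*T*T*T) => (T*T*T*T*T*T) => (2*T*T*T*T*T) => (2*2*T*T*T*T) => (2*2*2*T*T*T) => (2*2*2*2*T*T) => (2*2*2*2*2*T) => (2*2*2*2*2*2)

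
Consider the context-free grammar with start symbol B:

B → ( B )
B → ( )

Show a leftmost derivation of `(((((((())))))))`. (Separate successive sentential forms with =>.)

B => (B)   [B → ( B )]
(B) => ((B))   [B → ( B )]
((B)) => (((B)))   [B → ( B )]
(((B))) => ((((B))))   [B → ( B )]
((((B)))) => (((((B)))))   [B → ( B )]
(((((B))))) => ((((((B))))))   [B → ( B )]
((((((B)))))) => (((((((B)))))))   [B → ( B )]
(((((((B))))))) => (((((((())))))))   [B → ( )]

B => (B) => ((B)) => (((B))) => ((((B)))) => (((((B))))) => ((((((B)))))) => (((((((B))))))) => (((((((())))))))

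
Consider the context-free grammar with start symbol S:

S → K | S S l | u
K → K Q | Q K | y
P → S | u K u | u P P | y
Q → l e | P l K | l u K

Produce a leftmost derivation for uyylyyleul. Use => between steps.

S=>SSl=>KSl=>KQSl=>QKQSl=>PlKKQSl=>uPPlKKQSl=>uyPlKKQSl=>uyylKKQSl=>uyylyKQSl=>uyylyyQSl=>uyylyyleSl=>uyylyyleul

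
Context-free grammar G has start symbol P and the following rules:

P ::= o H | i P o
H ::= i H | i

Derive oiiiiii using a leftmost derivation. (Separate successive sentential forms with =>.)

P => oH   [P ::= o H]
oH => oiH   [H ::= i H]
oiH => oiiH   [H ::= i H]
oiiH => oiiiH   [H ::= i H]
oiiiH => oiiiiH   [H ::= i H]
oiiiiH => oiiiiiH   [H ::= i H]
oiiiiiH => oiiiiii   [H ::= i]

P=>oH=>oiH=>oiiH=>oiiiH=>oiiiiH=>oiiiiiH=>oiiiiii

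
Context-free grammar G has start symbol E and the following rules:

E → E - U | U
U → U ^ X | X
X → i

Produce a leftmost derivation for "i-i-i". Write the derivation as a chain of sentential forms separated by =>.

E=>E-U=>E-U-U=>U-U-U=>X-U-U=>i-U-U=>i-X-U=>i-i-U=>i-i-X=>i-i-i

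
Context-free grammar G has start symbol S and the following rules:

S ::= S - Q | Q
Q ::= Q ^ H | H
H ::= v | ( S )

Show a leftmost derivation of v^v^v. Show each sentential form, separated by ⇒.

S ⇒ Q   [S ::= Q]
Q ⇒ Q^H   [Q ::= Q ^ H]
Q^H ⇒ Q^H^H   [Q ::= Q ^ H]
Q^H^H ⇒ H^H^H   [Q ::= H]
H^H^H ⇒ v^H^H   [H ::= v]
v^H^H ⇒ v^v^H   [H ::= v]
v^v^H ⇒ v^v^v   [H ::= v]

S ⇒ Q ⇒ Q^H ⇒ Q^H^H ⇒ H^H^H ⇒ v^H^H ⇒ v^v^H ⇒ v^v^v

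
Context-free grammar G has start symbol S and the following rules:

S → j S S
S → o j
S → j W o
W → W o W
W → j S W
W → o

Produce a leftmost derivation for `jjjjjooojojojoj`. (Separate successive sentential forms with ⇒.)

S ⇒ jSS   [S → j S S]
jSS ⇒ jjSSS   [S → j S S]
jjSSS ⇒ jjjSSSS   [S → j S S]
jjjSSSS ⇒ jjjjSSSSS   [S → j S S]
jjjjSSSSS ⇒ jjjjjWoSSSS   [S → j W o]
jjjjjWoSSSS ⇒ jjjjjooSSSS   [W → o]
jjjjjooSSSS ⇒ jjjjjooojSSS   [S → o j]
jjjjjooojSSS ⇒ jjjjjooojojSS   [S → o j]
jjjjjooojojSS ⇒ jjjjjooojojojS   [S → o j]
jjjjjooojojojS ⇒ jjjjjooojojojoj   [S → o j]

S ⇒ jSS ⇒ jjSSS ⇒ jjjSSSS ⇒ jjjjSSSSS ⇒ jjjjjWoSSSS ⇒ jjjjjooSSSS ⇒ jjjjjooojSSS ⇒ jjjjjooojojSS ⇒ jjjjjooojojojS ⇒ jjjjjooojojojoj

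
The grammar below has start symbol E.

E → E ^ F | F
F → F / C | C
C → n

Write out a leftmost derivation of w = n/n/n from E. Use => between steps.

E => F => F/C => F/C/C => C/C/C => n/C/C => n/n/C => n/n/n

E => F   [E → F]
F => F/C   [F → F / C]
F/C => F/C/C   [F → F / C]
F/C/C => C/C/C   [F → C]
C/C/C => n/C/C   [C → n]
n/C/C => n/n/C   [C → n]
n/n/C => n/n/n   [C → n]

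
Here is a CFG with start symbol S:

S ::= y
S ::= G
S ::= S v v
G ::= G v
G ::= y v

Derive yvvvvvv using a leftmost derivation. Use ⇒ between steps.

S⇒G⇒Gv⇒Gvv⇒Gvvv⇒Gvvvv⇒Gvvvvv⇒yvvvvvv

S ⇒ G   [S ::= G]
G ⇒ Gv   [G ::= G v]
Gv ⇒ Gvv   [G ::= G v]
Gvv ⇒ Gvvv   [G ::= G v]
Gvvv ⇒ Gvvvv   [G ::= G v]
Gvvvv ⇒ Gvvvvv   [G ::= G v]
Gvvvvv ⇒ yvvvvvv   [G ::= y v]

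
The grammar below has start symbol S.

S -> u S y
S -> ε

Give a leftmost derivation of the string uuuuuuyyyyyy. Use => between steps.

S => uSy => uuSyy => uuuSyyy => uuuuSyyyy => uuuuuSyyyyy => uuuuuuSyyyyyy => uuuuuuyyyyyy

S => uSy   [S -> u S y]
uSy => uuSyy   [S -> u S y]
uuSyy => uuuSyyy   [S -> u S y]
uuuSyyy => uuuuSyyyy   [S -> u S y]
uuuuSyyyy => uuuuuSyyyyy   [S -> u S y]
uuuuuSyyyyy => uuuuuuSyyyyyy   [S -> u S y]
uuuuuuSyyyyyy => uuuuuuyyyyyy   [S -> ε]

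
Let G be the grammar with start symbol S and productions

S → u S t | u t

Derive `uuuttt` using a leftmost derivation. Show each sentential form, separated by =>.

S => uSt   [S → u S t]
uSt => uuStt   [S → u S t]
uuStt => uuuttt   [S → u t]

S=>uSt=>uuStt=>uuuttt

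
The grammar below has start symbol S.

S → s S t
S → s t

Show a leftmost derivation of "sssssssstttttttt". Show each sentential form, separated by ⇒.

S ⇒ sSt   [S → s S t]
sSt ⇒ ssStt   [S → s S t]
ssStt ⇒ sssSttt   [S → s S t]
sssSttt ⇒ ssssStttt   [S → s S t]
ssssStttt ⇒ sssssSttttt   [S → s S t]
sssssSttttt ⇒ ssssssStttttt   [S → s S t]
ssssssStttttt ⇒ sssssssSttttttt   [S → s S t]
sssssssSttttttt ⇒ sssssssstttttttt   [S → s t]

S⇒sSt⇒ssStt⇒sssSttt⇒ssssStttt⇒sssssSttttt⇒ssssssStttttt⇒sssssssSttttttt⇒sssssssstttttttt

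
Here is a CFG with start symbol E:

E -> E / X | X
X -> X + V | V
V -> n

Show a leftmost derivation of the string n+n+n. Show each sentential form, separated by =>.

E => X   [E -> X]
X => X+V   [X -> X + V]
X+V => X+V+V   [X -> X + V]
X+V+V => V+V+V   [X -> V]
V+V+V => n+V+V   [V -> n]
n+V+V => n+n+V   [V -> n]
n+n+V => n+n+n   [V -> n]

E=>X=>X+V=>X+V+V=>V+V+V=>n+V+V=>n+n+V=>n+n+n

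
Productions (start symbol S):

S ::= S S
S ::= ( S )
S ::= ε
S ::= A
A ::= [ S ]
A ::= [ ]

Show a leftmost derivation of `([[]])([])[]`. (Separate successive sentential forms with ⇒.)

S ⇒ SS   [S ::= S S]
SS ⇒ SSS   [S ::= S S]
SSS ⇒ (S)SS   [S ::= ( S )]
(S)SS ⇒ (A)SS   [S ::= A]
(A)SS ⇒ ([S])SS   [A ::= [ S ]]
([S])SS ⇒ ([A])SS   [S ::= A]
([A])SS ⇒ ([[]])SS   [A ::= [ ]]
([[]])SS ⇒ ([[]])(S)S   [S ::= ( S )]
([[]])(S)S ⇒ ([[]])(A)S   [S ::= A]
([[]])(A)S ⇒ ([[]])([])S   [A ::= [ ]]
([[]])([])S ⇒ ([[]])([])A   [S ::= A]
([[]])([])A ⇒ ([[]])([])[]   [A ::= [ ]]

S⇒SS⇒SSS⇒(S)SS⇒(A)SS⇒([S])SS⇒([A])SS⇒([[]])SS⇒([[]])(S)S⇒([[]])(A)S⇒([[]])([])S⇒([[]])([])A⇒([[]])([])[]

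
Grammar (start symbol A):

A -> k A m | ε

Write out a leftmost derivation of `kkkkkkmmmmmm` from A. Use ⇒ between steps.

A ⇒ kAm   [A -> k A m]
kAm ⇒ kkAmm   [A -> k A m]
kkAmm ⇒ kkkAmmm   [A -> k A m]
kkkAmmm ⇒ kkkkAmmmm   [A -> k A m]
kkkkAmmmm ⇒ kkkkkAmmmmm   [A -> k A m]
kkkkkAmmmmm ⇒ kkkkkkAmmmmmm   [A -> k A m]
kkkkkkAmmmmmm ⇒ kkkkkkmmmmmm   [A -> ε]

A⇒kAm⇒kkAmm⇒kkkAmmm⇒kkkkAmmmm⇒kkkkkAmmmmm⇒kkkkkkAmmmmmm⇒kkkkkkmmmmmm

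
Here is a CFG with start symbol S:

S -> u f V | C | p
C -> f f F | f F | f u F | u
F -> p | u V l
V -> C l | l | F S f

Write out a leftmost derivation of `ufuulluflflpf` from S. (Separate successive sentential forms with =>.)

S=>ufV=>ufFSf=>ufuVlSf=>ufuFSflSf=>ufuuVlSflSf=>ufuullSflSf=>ufuullufVflSf=>ufuulluflflSf=>ufuulluflflpf

S => ufV   [S -> u f V]
ufV => ufFSf   [V -> F S f]
ufFSf => ufuVlSf   [F -> u V l]
ufuVlSf => ufuFSflSf   [V -> F S f]
ufuFSflSf => ufuuVlSflSf   [F -> u V l]
ufuuVlSflSf => ufuullSflSf   [V -> l]
ufuullSflSf => ufuullufVflSf   [S -> u f V]
ufuullufVflSf => ufuulluflflSf   [V -> l]
ufuulluflflSf => ufuulluflflpf   [S -> p]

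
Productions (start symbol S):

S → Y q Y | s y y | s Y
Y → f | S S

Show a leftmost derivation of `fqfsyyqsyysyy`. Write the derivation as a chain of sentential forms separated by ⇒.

S ⇒ YqY   [S → Y q Y]
YqY ⇒ SSqY   [Y → S S]
SSqY ⇒ YqYSqY   [S → Y q Y]
YqYSqY ⇒ fqYSqY   [Y → f]
fqYSqY ⇒ fqfSqY   [Y → f]
fqfSqY ⇒ fqfsyyqY   [S → s y y]
fqfsyyqY ⇒ fqfsyyqSS   [Y → S S]
fqfsyyqSS ⇒ fqfsyyqsyyS   [S → s y y]
fqfsyyqsyyS ⇒ fqfsyyqsyysyy   [S → s y y]

S ⇒ YqY ⇒ SSqY ⇒ YqYSqY ⇒ fqYSqY ⇒ fqfSqY ⇒ fqfsyyqY ⇒ fqfsyyqSS ⇒ fqfsyyqsyyS ⇒ fqfsyyqsyysyy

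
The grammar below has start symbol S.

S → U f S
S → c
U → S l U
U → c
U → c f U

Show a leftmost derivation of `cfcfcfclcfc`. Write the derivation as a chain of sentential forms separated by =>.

S => UfS => SlUfS => UfSlUfS => cfUfSlUfS => cfcfUfSlUfS => cfcfcfSlUfS => cfcfcfclUfS => cfcfcfclcfS => cfcfcfclcfc

S => UfS   [S → U f S]
UfS => SlUfS   [U → S l U]
SlUfS => UfSlUfS   [S → U f S]
UfSlUfS => cfUfSlUfS   [U → c f U]
cfUfSlUfS => cfcfUfSlUfS   [U → c f U]
cfcfUfSlUfS => cfcfcfSlUfS   [U → c]
cfcfcfSlUfS => cfcfcfclUfS   [S → c]
cfcfcfclUfS => cfcfcfclcfS   [U → c]
cfcfcfclcfS => cfcfcfclcfc   [S → c]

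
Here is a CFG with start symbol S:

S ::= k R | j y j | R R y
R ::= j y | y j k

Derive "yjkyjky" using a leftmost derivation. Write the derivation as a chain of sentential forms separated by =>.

S => RRy => yjkRy => yjkyjky

S => RRy   [S ::= R R y]
RRy => yjkRy   [R ::= y j k]
yjkRy => yjkyjky   [R ::= y j k]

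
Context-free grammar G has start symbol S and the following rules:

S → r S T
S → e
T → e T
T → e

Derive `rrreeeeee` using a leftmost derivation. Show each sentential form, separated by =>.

S => rST   [S → r S T]
rST => rrSTT   [S → r S T]
rrSTT => rrrSTTT   [S → r S T]
rrrSTTT => rrreTTT   [S → e]
rrreTTT => rrreeTT   [T → e]
rrreeTT => rrreeeT   [T → e]
rrreeeT => rrreeeeT   [T → e T]
rrreeeeT => rrreeeeeT   [T → e T]
rrreeeeeT => rrreeeeee   [T → e]

S => rST => rrSTT => rrrSTTT => rrreTTT => rrreeTT => rrreeeT => rrreeeeT => rrreeeeeT => rrreeeeee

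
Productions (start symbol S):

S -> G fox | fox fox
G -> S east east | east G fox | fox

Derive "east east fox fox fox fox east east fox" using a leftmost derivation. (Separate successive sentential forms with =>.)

S => G fox => S east east fox => G fox east east fox => east G fox fox east east fox => east east G fox fox fox east east fox => east east fox fox fox fox east east fox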